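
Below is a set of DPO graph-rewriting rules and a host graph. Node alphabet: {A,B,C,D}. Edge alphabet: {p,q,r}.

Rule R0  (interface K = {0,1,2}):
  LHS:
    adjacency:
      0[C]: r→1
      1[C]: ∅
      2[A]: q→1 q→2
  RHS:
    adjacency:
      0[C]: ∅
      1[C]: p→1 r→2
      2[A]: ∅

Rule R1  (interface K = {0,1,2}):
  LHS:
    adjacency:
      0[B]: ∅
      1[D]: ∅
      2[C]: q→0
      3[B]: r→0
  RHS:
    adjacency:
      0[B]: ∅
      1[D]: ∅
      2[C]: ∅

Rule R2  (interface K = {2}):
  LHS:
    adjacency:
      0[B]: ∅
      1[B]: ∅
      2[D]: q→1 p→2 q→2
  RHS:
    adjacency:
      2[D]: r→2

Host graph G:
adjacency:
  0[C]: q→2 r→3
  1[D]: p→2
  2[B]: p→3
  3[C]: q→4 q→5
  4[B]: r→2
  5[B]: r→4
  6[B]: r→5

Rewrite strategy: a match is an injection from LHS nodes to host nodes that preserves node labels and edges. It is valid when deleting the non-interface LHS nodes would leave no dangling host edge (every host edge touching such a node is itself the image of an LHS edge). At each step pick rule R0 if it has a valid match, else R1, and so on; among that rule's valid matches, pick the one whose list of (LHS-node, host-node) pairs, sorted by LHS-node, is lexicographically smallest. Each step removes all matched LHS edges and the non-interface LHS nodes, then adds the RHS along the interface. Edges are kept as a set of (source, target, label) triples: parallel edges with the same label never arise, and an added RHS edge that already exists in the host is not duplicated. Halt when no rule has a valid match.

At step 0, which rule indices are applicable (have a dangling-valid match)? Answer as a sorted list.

Answer: [R1]

Rewrite trace:
R0: no valid match — LHS pattern not found
R1: 1 valid match — {0↦5, 1↦1, 2↦3, 3↦6}
R2: no valid match — LHS pattern not found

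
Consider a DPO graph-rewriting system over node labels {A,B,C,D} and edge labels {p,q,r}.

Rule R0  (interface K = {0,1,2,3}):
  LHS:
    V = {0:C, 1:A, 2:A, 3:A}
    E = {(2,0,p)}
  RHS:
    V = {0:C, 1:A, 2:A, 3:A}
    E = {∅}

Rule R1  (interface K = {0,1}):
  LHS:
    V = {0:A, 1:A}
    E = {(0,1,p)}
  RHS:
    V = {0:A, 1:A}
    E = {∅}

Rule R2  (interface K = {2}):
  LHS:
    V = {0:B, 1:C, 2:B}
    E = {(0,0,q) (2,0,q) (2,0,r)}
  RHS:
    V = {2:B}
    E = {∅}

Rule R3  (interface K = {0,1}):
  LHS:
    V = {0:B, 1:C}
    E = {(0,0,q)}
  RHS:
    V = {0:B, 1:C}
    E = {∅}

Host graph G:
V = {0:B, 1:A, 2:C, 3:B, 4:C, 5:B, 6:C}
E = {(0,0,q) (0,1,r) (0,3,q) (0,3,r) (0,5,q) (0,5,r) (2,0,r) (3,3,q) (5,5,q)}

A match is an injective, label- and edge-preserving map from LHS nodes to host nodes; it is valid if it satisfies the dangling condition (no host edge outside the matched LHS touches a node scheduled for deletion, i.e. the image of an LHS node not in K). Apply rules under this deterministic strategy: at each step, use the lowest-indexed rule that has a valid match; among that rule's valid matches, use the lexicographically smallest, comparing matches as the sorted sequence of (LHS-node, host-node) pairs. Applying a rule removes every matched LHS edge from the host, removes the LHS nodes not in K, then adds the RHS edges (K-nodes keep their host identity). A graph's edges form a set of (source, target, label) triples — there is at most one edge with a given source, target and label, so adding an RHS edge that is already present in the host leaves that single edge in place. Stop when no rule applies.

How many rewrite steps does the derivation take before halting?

[0] host  ⇒  7 nodes, 9 edges  {0-q->0 0-r->1 0-q->3 0-r->3 0-q->5 0-r->5 2-r->0 3-q->3 5-q->5}
[1] R2 @ {0↦3, 1↦4, 2↦0}  ⇒  5 nodes, 6 edges  {0-q->0 0-r->1 0-q->5 0-r->5 2-r->0 5-q->5}
[2] R2 @ {0↦5, 1↦6, 2↦0}  ⇒  3 nodes, 3 edges  {0-q->0 0-r->1 2-r->0}
[3] R3 @ {0↦0, 1↦2}  ⇒  3 nodes, 2 edges  {0-r->1 2-r->0}
final graph: no rule applies after step 3

Answer: 3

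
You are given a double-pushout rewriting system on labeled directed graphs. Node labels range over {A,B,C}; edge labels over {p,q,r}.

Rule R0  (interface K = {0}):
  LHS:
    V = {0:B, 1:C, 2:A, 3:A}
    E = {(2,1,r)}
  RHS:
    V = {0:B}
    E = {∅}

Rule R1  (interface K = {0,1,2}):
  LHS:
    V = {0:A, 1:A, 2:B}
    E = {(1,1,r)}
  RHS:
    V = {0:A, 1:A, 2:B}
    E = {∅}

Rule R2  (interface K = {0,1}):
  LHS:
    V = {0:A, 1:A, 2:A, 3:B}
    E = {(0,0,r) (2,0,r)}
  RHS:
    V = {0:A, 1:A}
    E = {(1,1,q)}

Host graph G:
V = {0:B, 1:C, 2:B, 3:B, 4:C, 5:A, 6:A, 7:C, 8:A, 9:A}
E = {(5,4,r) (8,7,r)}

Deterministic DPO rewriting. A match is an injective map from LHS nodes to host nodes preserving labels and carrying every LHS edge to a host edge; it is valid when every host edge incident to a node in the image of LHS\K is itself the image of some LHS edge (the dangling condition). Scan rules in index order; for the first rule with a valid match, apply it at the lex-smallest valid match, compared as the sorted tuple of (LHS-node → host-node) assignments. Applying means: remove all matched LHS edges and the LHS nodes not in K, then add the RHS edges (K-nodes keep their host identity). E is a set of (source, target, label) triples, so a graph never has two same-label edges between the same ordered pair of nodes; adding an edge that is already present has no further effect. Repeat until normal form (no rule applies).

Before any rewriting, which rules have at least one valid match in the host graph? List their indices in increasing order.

R0: 12 valid matches — {0↦0, 1↦4, 2↦5, 3↦6}, {0↦0, 1↦4, 2↦5, 3↦9}, {0↦0, 1↦7, 2↦8, 3↦6} (+9 more)
R1: no valid match — LHS pattern not found
R2: no valid match — LHS pattern not found

Answer: [R0]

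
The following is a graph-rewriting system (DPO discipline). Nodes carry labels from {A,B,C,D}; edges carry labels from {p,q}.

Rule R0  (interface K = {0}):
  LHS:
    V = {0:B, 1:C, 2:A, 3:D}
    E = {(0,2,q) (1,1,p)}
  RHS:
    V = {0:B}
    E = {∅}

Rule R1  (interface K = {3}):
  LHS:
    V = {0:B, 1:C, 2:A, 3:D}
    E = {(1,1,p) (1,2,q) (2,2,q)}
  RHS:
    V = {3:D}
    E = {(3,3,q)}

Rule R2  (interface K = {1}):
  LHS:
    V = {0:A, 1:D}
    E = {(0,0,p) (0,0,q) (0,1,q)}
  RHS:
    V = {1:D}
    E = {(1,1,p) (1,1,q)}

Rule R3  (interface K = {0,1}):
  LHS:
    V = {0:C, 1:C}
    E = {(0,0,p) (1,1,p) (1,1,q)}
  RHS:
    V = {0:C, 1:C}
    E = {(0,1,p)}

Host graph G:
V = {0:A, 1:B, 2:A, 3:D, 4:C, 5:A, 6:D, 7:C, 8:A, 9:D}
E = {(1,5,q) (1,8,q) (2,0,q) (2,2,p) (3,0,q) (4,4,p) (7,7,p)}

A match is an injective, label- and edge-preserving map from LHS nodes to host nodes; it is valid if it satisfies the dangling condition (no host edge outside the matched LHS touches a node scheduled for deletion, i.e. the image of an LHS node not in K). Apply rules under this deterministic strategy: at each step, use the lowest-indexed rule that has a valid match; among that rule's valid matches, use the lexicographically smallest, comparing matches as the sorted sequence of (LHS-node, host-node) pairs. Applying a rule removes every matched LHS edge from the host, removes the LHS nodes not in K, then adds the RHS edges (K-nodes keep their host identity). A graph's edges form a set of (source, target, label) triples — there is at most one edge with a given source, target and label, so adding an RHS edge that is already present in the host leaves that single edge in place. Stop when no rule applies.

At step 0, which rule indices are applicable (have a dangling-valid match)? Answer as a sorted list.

R0: 8 valid matches — {0↦1, 1↦4, 2↦5, 3↦6}, {0↦1, 1↦4, 2↦5, 3↦9}, {0↦1, 1↦4, 2↦8, 3↦6} (+5 more)
R1: no valid match — LHS pattern not found
R2: no valid match — LHS pattern not found
R3: no valid match — LHS pattern not found

Answer: [R0]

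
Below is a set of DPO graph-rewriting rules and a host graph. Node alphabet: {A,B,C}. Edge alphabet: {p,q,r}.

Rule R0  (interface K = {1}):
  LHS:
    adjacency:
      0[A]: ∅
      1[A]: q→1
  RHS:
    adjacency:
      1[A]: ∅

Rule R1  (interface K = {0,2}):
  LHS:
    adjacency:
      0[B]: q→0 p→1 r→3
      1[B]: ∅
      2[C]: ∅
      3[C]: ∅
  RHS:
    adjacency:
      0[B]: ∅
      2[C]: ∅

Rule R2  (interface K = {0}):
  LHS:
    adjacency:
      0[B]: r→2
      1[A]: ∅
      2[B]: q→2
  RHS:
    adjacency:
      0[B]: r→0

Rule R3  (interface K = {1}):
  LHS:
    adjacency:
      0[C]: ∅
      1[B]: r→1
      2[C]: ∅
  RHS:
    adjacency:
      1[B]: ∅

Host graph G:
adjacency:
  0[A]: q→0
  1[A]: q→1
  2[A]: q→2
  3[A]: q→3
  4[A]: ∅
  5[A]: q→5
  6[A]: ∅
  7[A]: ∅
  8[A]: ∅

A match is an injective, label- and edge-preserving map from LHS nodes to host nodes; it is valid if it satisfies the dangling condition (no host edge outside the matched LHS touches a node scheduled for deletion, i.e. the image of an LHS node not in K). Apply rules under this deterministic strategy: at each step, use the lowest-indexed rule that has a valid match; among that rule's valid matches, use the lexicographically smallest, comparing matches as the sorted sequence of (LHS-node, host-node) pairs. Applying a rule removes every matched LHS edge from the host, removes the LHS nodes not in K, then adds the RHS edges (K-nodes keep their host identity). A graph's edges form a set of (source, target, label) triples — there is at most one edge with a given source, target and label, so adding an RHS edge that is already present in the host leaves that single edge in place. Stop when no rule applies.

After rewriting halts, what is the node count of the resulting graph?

initial: |V|=9 |E|=5  E = 0-q->0 1-q->1 2-q->2 3-q->3 5-q->5
step 1: apply R0 at {0↦4, 1↦0}  → |V|=8 |E|=4  E = 1-q->1 2-q->2 3-q->3 5-q->5
step 2: apply R0 at {0↦0, 1↦1}  → |V|=7 |E|=3  E = 2-q->2 3-q->3 5-q->5
step 3: apply R0 at {0↦1, 1↦2}  → |V|=6 |E|=2  E = 3-q->3 5-q->5
step 4: apply R0 at {0↦2, 1↦3}  → |V|=5 |E|=1  E = 5-q->5
step 5: apply R0 at {0↦3, 1↦5}  → |V|=4 |E|=0  E = ∅
final graph: no rule applies after step 5
NF nodes: {5:A, 6:A, 7:A, 8:A}

Answer: 4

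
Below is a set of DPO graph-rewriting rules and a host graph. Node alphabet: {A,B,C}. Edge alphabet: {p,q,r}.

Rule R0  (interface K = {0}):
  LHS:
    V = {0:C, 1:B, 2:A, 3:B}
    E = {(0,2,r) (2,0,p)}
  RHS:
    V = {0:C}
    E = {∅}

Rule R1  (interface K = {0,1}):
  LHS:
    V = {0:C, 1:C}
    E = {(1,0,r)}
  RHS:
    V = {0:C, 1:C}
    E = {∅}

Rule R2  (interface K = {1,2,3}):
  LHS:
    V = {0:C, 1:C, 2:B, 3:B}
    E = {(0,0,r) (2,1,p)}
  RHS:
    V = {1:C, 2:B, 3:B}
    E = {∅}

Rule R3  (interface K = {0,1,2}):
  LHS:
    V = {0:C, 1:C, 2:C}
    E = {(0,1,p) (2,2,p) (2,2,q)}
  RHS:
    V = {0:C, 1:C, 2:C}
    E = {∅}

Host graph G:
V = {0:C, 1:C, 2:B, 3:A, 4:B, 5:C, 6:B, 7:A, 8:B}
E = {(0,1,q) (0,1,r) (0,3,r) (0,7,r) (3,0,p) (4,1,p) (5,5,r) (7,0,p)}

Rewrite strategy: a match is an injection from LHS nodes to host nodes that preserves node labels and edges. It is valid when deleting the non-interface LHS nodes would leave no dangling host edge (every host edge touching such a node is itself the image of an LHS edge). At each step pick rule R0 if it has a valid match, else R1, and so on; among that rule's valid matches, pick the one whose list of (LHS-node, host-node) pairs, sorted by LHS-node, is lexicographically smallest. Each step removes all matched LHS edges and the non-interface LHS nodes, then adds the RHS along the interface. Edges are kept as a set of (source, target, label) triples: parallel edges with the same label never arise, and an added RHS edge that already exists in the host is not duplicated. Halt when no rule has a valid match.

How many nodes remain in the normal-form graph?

start.  V:9 E:8  edges: 0-q->1 0-r->1 0-r->3 0-r->7 3-p->0 4-p->1 5-r->5 7-p->0
1. fire R0 via {0↦0, 1↦2, 2↦3, 3↦6}  →  V:6 E:6  edges: 0-q->1 0-r->1 0-r->7 4-p->1 5-r->5 7-p->0
2. fire R1 via {0↦1, 1↦0}  →  V:6 E:5  edges: 0-q->1 0-r->7 4-p->1 5-r->5 7-p->0
3. fire R2 via {0↦5, 1↦1, 2↦4, 3↦8}  →  V:5 E:3  edges: 0-q->1 0-r->7 7-p->0
4. fire R0 via {0↦0, 1↦4, 2↦7, 3↦8}  →  V:2 E:1  edges: 0-q->1
final graph: no rule applies after step 4
NF nodes: {0:C, 1:C}

Answer: 2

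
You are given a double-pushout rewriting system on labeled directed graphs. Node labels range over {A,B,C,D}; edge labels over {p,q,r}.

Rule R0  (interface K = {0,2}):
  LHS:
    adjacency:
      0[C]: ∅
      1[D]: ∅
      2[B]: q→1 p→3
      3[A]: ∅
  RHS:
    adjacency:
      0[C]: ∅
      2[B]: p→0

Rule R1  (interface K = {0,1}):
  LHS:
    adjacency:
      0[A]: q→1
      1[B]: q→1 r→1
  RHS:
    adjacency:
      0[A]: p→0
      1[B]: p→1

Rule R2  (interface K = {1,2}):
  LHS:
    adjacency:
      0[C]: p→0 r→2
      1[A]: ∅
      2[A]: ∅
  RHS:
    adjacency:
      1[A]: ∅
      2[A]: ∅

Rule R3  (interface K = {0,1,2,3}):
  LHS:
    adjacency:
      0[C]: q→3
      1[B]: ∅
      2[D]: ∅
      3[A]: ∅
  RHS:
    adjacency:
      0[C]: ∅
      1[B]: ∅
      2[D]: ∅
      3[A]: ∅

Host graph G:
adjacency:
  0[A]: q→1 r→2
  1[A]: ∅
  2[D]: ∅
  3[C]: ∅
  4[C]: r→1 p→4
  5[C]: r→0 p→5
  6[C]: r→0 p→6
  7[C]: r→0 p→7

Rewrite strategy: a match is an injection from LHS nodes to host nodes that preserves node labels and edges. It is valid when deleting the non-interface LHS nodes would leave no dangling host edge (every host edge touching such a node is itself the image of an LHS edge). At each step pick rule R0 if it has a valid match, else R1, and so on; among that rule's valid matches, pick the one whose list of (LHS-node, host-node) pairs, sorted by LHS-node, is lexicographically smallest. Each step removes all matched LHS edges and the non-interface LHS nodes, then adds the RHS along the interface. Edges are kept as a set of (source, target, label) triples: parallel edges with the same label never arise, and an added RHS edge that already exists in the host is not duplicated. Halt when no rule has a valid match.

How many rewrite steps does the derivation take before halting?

start.  V:8 E:10  edges: 0-q->1 0-r->2 4-r->1 4-p->4 5-r->0 5-p->5 6-r->0 6-p->6 7-r->0 7-p->7
1. fire R2 via {0↦4, 1↦0, 2↦1}  →  V:7 E:8  edges: 0-q->1 0-r->2 5-r->0 5-p->5 6-r->0 6-p->6 7-r->0 7-p->7
2. fire R2 via {0↦5, 1↦1, 2↦0}  →  V:6 E:6  edges: 0-q->1 0-r->2 6-r->0 6-p->6 7-r->0 7-p->7
3. fire R2 via {0↦6, 1↦1, 2↦0}  →  V:5 E:4  edges: 0-q->1 0-r->2 7-r->0 7-p->7
4. fire R2 via {0↦7, 1↦1, 2↦0}  →  V:4 E:2  edges: 0-q->1 0-r->2
final graph: no rule applies after step 4

Answer: 4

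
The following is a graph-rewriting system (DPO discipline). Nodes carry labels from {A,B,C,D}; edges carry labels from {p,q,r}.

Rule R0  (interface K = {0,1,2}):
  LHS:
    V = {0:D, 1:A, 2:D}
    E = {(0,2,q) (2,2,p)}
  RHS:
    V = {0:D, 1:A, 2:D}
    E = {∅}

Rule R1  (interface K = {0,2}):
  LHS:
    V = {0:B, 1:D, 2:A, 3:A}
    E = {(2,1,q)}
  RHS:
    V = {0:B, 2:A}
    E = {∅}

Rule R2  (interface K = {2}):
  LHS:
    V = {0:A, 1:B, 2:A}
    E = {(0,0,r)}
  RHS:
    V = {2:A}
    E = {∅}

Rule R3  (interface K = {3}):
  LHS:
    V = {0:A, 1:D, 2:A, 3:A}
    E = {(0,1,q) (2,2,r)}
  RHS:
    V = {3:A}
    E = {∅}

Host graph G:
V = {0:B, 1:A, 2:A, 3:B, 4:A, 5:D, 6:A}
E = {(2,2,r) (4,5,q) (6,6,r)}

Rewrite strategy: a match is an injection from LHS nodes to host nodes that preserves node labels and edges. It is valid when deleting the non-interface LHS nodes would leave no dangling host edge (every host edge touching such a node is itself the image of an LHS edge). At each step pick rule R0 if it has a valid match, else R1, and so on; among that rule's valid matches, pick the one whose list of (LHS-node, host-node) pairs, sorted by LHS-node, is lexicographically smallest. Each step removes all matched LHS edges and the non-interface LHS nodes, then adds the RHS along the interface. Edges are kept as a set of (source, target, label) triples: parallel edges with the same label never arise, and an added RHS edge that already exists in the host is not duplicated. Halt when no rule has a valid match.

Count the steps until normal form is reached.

Answer: 3

Derivation:
initial: |V|=7 |E|=3  E = 2-r->2 4-q->5 6-r->6
step 1: apply R1 at {0↦0, 1↦5, 2↦4, 3↦1}  → |V|=5 |E|=2  E = 2-r->2 6-r->6
step 2: apply R2 at {0↦2, 1↦0, 2↦4}  → |V|=3 |E|=1  E = 6-r->6
step 3: apply R2 at {0↦6, 1↦3, 2↦4}  → |V|=1 |E|=0  E = ∅
final graph: no rule applies after step 3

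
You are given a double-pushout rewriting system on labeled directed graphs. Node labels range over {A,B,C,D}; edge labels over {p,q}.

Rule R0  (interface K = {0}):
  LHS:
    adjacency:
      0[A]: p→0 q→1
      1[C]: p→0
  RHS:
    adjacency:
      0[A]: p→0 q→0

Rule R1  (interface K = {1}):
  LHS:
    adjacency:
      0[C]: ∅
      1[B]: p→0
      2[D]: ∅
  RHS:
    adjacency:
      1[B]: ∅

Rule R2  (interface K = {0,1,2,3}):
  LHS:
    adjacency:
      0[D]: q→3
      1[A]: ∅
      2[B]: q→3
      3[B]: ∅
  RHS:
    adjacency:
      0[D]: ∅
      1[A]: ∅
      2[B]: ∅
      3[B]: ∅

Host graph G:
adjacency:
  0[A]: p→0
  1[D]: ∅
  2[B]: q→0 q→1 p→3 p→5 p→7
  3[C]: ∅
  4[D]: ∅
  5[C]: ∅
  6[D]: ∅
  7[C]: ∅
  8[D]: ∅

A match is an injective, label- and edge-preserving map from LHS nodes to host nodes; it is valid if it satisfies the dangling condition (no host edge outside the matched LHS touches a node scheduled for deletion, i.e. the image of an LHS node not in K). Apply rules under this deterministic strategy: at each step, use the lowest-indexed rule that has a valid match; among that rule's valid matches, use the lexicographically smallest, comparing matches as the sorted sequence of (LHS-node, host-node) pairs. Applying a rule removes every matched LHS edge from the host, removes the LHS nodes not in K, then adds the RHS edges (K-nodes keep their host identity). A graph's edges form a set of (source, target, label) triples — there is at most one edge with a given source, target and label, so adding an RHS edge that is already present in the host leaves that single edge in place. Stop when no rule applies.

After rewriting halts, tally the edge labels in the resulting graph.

Answer: p:1 q:2

Derivation:
initial: |V|=9 |E|=6  E = 0-p->0 2-q->0 2-q->1 2-p->3 2-p->5 2-p->7
step 1: apply R1 at {0↦3, 1↦2, 2↦4}  → |V|=7 |E|=5  E = 0-p->0 2-q->0 2-q->1 2-p->5 2-p->7
step 2: apply R1 at {0↦5, 1↦2, 2↦6}  → |V|=5 |E|=4  E = 0-p->0 2-q->0 2-q->1 2-p->7
step 3: apply R1 at {0↦7, 1↦2, 2↦8}  → |V|=3 |E|=3  E = 0-p->0 2-q->0 2-q->1
final graph: no rule applies after step 3
NF edges: [(0, 0, 'p'), (2, 0, 'q'), (2, 1, 'q')]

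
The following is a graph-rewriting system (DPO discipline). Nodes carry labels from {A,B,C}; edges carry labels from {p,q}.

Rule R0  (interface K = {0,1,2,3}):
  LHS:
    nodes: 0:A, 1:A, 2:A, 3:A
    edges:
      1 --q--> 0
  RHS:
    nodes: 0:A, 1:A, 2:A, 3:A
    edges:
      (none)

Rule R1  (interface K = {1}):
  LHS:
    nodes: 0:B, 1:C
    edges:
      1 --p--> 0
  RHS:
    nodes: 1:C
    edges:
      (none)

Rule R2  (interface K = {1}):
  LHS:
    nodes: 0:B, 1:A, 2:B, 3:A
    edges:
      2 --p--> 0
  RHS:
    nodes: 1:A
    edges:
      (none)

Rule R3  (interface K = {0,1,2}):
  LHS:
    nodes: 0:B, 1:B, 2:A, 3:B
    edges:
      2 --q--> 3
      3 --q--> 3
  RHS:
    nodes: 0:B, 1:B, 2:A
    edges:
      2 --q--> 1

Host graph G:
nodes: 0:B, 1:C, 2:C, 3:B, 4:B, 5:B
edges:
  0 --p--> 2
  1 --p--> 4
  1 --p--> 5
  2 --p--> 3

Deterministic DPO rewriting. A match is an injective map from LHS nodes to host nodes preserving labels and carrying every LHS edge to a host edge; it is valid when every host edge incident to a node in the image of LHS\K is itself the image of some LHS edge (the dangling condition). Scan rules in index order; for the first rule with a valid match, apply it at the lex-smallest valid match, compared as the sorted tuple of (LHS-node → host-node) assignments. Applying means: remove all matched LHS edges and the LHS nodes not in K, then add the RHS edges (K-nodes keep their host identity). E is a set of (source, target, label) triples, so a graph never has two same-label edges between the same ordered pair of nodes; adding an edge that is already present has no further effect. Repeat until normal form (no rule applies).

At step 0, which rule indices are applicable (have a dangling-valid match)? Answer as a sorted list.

R0: no valid match — LHS pattern not found
R1: 3 valid matches — {0↦3, 1↦2}, {0↦4, 1↦1}, {0↦5, 1↦1}
R2: no valid match — LHS pattern not found
R3: no valid match — LHS pattern not found

Answer: [R1]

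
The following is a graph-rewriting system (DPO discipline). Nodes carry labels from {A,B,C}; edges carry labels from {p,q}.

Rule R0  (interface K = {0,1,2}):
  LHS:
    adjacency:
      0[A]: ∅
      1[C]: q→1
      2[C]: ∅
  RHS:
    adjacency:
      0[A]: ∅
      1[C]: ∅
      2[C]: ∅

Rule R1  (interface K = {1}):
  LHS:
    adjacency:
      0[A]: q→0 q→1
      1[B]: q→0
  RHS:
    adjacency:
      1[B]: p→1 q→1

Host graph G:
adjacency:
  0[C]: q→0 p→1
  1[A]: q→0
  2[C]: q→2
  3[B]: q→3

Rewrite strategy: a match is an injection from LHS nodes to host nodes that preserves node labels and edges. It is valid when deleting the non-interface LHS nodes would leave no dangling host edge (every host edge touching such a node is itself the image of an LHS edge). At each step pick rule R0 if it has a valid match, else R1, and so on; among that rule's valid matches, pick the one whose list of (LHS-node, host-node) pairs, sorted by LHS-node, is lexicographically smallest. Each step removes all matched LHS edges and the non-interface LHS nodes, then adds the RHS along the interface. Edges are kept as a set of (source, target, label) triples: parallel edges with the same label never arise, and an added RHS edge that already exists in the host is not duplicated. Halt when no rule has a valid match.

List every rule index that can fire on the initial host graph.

R0: 2 valid matches — {0↦1, 1↦0, 2↦2}, {0↦1, 1↦2, 2↦0}
R1: no valid match — LHS pattern not found

Answer: [R0]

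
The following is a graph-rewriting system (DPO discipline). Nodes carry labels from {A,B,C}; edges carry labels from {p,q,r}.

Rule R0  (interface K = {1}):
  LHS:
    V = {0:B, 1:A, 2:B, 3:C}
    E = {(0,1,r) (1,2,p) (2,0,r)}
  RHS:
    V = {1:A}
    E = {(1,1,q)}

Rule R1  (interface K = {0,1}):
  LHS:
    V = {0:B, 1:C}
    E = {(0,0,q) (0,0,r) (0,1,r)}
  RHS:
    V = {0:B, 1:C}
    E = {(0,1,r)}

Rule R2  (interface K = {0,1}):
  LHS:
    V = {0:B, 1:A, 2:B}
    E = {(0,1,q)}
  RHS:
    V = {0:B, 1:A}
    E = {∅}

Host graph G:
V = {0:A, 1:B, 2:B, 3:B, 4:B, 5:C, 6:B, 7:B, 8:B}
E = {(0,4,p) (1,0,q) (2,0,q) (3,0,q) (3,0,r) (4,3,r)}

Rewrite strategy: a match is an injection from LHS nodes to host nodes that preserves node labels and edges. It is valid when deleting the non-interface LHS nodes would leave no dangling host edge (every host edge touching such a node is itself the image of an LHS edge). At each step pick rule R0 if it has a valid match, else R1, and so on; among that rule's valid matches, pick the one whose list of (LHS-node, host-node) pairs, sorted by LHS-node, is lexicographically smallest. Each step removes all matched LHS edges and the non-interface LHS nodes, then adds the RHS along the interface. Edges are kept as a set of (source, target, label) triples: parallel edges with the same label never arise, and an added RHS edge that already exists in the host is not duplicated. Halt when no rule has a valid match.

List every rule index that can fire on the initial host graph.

R0: no valid match — 1 raw match, all fail dangling condition
R1: no valid match — LHS pattern not found
R2: 9 valid matches — {0↦1, 1↦0, 2↦6}, {0↦1, 1↦0, 2↦7}, {0↦1, 1↦0, 2↦8} (+6 more)

Answer: [R2]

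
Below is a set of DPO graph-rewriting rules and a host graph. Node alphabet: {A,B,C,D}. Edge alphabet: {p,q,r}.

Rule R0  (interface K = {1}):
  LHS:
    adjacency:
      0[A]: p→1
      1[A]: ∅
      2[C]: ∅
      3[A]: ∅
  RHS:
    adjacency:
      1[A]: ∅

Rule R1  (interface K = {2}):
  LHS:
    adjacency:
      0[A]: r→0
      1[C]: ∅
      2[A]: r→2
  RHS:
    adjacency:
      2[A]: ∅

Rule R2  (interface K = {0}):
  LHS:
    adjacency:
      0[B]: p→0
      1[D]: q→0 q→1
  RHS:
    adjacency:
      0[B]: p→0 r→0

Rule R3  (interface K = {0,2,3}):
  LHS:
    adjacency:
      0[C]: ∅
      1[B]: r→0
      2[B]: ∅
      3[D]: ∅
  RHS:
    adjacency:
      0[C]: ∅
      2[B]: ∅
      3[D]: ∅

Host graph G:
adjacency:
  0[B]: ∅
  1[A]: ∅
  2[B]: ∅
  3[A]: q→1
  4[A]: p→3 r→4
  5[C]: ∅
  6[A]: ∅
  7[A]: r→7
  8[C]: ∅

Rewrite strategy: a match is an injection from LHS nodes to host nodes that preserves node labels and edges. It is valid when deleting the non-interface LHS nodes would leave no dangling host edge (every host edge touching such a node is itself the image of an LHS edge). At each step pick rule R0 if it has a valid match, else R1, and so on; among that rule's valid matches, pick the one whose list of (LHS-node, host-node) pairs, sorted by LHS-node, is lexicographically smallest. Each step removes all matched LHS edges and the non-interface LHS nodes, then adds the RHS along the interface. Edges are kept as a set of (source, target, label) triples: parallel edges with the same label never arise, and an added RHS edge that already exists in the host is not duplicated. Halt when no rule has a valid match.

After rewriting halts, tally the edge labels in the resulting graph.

initial: |V|=9 |E|=4  E = 3-q->1 4-p->3 4-r->4 7-r->7
step 1: apply R1 at {0↦7, 1↦5, 2↦4}  → |V|=7 |E|=2  E = 3-q->1 4-p->3
step 2: apply R0 at {0↦4, 1↦3, 2↦8, 3↦6}  → |V|=4 |E|=1  E = 3-q->1
halt: no rule applies after step 2
NF edges: [(3, 1, 'q')]

Answer: q:1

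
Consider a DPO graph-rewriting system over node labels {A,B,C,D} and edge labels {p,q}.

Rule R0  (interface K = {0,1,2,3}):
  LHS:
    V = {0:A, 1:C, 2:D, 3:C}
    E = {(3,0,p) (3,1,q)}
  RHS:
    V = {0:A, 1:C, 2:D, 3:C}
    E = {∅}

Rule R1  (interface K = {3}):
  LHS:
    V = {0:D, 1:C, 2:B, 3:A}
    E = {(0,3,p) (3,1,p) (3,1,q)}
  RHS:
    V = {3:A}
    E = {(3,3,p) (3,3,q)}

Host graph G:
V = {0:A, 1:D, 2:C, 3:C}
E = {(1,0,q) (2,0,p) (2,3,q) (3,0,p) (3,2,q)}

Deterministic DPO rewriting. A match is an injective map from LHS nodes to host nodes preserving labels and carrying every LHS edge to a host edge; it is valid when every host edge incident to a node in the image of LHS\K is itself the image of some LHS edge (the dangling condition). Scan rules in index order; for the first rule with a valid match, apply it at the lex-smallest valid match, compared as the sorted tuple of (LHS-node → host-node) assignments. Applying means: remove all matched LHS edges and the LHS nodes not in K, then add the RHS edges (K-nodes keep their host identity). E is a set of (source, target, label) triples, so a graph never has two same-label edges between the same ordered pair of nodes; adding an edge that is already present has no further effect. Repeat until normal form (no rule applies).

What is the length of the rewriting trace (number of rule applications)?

Answer: 2

Rewrite trace:
start.  V:4 E:5  edges: 1-q->0 2-p->0 2-q->3 3-p->0 3-q->2
1. fire R0 via {0↦0, 1↦2, 2↦1, 3↦3}  →  V:4 E:3  edges: 1-q->0 2-p->0 2-q->3
2. fire R0 via {0↦0, 1↦3, 2↦1, 3↦2}  →  V:4 E:1  edges: 1-q->0
final graph: no rule applies after step 2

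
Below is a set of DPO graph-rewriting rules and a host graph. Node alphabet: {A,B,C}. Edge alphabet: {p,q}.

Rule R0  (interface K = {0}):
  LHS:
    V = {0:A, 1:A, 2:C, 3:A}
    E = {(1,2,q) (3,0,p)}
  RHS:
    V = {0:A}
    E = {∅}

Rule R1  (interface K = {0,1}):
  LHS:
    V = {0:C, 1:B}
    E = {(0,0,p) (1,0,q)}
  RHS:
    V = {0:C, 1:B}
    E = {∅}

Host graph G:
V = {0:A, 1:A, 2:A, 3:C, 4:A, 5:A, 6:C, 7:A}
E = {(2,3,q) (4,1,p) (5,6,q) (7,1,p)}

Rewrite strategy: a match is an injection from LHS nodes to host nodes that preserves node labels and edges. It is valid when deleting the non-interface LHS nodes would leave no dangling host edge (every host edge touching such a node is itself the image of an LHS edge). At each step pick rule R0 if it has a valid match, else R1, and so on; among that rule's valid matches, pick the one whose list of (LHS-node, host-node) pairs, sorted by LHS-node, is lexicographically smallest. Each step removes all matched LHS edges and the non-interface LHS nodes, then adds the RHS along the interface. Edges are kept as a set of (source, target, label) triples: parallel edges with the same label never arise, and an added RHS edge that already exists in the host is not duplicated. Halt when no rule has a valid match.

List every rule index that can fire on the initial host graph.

Answer: [R0]

Derivation:
R0: 4 valid matches — {0↦1, 1↦2, 2↦3, 3↦4}, {0↦1, 1↦2, 2↦3, 3↦7}, {0↦1, 1↦5, 2↦6, 3↦4} (+1 more)
R1: no valid match — LHS pattern not found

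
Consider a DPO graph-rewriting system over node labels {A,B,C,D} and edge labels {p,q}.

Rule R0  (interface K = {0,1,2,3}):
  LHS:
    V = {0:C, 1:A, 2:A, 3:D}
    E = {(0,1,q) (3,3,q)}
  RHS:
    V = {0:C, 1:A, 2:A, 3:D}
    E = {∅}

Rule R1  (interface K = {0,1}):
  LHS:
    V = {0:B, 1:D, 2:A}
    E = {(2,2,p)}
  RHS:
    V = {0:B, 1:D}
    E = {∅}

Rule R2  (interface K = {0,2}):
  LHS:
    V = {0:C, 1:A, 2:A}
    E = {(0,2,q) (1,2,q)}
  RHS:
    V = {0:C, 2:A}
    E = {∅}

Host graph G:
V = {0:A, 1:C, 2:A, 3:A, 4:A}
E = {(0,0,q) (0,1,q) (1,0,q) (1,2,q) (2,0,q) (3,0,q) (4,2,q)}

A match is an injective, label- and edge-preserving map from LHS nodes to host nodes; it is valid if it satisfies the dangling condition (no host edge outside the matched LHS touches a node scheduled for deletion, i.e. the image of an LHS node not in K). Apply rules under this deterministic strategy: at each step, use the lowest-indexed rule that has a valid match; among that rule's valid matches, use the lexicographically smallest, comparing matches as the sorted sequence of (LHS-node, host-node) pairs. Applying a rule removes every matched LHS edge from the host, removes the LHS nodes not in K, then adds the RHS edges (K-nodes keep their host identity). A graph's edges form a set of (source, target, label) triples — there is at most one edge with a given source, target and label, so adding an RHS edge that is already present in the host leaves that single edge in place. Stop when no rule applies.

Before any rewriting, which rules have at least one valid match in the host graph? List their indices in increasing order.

Answer: [R2]

Derivation:
R0: no valid match — LHS pattern not found
R1: no valid match — LHS pattern not found
R2: 2 valid matches — {0↦1, 1↦3, 2↦0}, {0↦1, 1↦4, 2↦2}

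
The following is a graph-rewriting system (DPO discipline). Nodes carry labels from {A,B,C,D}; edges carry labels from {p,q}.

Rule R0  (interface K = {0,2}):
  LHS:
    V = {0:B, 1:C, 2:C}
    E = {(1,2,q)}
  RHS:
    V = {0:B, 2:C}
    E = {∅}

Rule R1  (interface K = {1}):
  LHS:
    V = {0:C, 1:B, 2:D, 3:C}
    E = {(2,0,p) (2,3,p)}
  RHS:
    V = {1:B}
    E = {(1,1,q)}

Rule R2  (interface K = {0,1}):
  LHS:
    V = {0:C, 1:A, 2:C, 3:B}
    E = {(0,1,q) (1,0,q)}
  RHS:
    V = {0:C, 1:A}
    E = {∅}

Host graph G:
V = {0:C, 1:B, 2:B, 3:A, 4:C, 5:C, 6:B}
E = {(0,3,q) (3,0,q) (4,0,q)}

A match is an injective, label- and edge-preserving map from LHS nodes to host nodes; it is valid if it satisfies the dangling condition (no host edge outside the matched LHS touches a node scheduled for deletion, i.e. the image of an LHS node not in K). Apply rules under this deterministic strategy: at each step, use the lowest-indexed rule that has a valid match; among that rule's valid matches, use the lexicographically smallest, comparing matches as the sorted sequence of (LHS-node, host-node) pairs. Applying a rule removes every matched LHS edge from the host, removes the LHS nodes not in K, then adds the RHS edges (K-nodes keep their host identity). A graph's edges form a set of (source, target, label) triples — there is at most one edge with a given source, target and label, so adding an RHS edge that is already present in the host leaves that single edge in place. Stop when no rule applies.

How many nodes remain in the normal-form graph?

Answer: 4

Steps:
initial: |V|=7 |E|=3  E = 0-q->3 3-q->0 4-q->0
step 1: apply R0 at {0↦1, 1↦4, 2↦0}  → |V|=6 |E|=2  E = 0-q->3 3-q->0
step 2: apply R2 at {0↦0, 1↦3, 2↦5, 3↦1}  → |V|=4 |E|=0  E = ∅
normal form: no rule applies after step 2
NF nodes: {0:C, 2:B, 3:A, 6:B}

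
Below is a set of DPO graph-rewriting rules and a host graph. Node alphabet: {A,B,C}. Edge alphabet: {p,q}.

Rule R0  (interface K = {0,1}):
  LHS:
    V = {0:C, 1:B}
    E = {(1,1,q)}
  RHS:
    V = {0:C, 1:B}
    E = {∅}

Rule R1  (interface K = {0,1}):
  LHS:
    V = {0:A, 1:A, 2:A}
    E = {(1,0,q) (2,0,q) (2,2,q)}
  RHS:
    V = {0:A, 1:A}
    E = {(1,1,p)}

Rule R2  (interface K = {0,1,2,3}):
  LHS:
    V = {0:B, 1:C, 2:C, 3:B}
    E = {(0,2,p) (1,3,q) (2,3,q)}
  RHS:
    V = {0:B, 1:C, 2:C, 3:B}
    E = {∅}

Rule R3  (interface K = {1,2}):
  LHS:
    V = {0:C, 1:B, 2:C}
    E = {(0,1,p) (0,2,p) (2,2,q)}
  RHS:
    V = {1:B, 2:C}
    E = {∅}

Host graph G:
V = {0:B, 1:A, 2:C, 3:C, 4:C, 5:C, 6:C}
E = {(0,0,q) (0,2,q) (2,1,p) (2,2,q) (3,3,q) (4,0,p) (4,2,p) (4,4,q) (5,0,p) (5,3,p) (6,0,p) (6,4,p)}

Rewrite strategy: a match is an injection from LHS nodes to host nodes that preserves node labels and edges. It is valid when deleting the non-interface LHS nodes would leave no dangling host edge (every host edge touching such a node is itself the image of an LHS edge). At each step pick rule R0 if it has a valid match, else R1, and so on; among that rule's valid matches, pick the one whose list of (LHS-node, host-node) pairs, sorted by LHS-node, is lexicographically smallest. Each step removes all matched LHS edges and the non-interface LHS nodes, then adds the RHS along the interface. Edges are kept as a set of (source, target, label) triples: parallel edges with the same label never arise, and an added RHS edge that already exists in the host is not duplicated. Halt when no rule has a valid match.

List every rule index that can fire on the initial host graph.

R0: 5 valid matches — {0↦2, 1↦0}, {0↦3, 1↦0}, {0↦4, 1↦0} (+2 more)
R1: no valid match — LHS pattern not found
R2: no valid match — LHS pattern not found
R3: 2 valid matches — {0↦5, 1↦0, 2↦3}, {0↦6, 1↦0, 2↦4}

Answer: [R0,R3]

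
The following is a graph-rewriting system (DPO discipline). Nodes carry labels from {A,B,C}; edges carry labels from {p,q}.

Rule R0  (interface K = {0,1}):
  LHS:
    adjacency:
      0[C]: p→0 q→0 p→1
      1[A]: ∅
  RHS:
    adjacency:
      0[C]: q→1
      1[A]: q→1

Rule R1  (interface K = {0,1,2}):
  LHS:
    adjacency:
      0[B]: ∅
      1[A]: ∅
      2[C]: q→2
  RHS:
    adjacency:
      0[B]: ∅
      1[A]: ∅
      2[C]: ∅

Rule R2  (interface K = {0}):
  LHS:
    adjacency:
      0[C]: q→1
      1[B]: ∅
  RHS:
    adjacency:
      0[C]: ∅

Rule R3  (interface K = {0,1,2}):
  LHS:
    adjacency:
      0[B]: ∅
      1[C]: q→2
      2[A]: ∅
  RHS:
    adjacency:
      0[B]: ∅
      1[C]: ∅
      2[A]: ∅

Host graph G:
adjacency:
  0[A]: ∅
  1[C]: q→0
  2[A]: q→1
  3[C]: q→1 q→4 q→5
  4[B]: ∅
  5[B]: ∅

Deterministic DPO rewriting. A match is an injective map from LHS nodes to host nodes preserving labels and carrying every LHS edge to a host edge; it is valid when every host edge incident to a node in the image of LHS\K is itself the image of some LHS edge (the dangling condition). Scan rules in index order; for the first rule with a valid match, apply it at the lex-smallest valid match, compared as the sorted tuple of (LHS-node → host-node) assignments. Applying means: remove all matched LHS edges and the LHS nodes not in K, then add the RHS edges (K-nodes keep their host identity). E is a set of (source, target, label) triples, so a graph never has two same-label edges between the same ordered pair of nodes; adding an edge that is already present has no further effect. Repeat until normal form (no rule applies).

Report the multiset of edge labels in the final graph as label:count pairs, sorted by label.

Answer: q:3

Steps:
initial: |V|=6 |E|=5  E = 1-q->0 2-q->1 3-q->1 3-q->4 3-q->5
step 1: apply R2 at {0↦3, 1↦4}  → |V|=5 |E|=4  E = 1-q->0 2-q->1 3-q->1 3-q->5
step 2: apply R2 at {0↦3, 1↦5}  → |V|=4 |E|=3  E = 1-q->0 2-q->1 3-q->1
normal form: no rule applies after step 2
NF edges: [(1, 0, 'q'), (2, 1, 'q'), (3, 1, 'q')]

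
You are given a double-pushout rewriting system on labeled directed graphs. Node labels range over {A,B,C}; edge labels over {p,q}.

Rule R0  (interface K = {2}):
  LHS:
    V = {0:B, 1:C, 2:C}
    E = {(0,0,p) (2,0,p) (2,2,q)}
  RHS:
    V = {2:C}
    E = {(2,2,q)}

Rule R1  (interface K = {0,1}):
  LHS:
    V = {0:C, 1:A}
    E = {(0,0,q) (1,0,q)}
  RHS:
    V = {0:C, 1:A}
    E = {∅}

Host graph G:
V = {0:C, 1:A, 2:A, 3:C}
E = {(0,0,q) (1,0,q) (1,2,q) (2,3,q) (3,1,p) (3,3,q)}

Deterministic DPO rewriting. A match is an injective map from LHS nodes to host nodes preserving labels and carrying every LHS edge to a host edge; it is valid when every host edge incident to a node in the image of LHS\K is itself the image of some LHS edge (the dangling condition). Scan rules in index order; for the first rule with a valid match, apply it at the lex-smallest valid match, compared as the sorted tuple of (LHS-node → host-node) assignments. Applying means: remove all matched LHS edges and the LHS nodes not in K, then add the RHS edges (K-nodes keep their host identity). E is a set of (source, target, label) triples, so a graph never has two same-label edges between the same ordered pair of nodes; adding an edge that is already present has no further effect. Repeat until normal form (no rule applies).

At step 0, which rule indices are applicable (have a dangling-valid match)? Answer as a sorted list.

Answer: [R1]

Steps:
R0: no valid match — LHS pattern not found
R1: 2 valid matches — {0↦0, 1↦1}, {0↦3, 1↦2}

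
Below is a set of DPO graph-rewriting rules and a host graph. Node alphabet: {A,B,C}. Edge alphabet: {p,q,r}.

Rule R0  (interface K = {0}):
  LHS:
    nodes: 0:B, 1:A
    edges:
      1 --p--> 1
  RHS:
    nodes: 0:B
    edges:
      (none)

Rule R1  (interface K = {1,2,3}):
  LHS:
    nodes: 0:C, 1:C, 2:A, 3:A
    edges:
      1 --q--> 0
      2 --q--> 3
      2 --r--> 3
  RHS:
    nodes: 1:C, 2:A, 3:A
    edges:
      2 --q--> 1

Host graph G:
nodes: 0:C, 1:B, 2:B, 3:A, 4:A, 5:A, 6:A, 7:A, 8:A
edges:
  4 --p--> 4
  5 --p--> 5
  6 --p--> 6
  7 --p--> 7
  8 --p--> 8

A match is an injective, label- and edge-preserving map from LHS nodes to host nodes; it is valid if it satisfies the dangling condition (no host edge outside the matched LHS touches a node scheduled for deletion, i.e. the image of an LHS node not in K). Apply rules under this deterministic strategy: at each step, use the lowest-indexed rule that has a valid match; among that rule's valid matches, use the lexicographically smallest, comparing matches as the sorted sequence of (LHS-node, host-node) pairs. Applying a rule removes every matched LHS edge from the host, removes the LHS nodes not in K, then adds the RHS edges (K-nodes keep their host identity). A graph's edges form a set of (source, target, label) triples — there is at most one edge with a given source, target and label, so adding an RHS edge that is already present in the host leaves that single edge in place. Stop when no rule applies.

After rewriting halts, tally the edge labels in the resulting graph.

[0] host  ⇒  9 nodes, 5 edges  {4-p->4 5-p->5 6-p->6 7-p->7 8-p->8}
[1] R0 @ {0↦1, 1↦4}  ⇒  8 nodes, 4 edges  {5-p->5 6-p->6 7-p->7 8-p->8}
[2] R0 @ {0↦1, 1↦5}  ⇒  7 nodes, 3 edges  {6-p->6 7-p->7 8-p->8}
[3] R0 @ {0↦1, 1↦6}  ⇒  6 nodes, 2 edges  {7-p->7 8-p->8}
[4] R0 @ {0↦1, 1↦7}  ⇒  5 nodes, 1 edges  {8-p->8}
[5] R0 @ {0↦1, 1↦8}  ⇒  4 nodes, 0 edges  {∅}
halt: no rule applies after step 5
NF edges: []

Answer: (no edges)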